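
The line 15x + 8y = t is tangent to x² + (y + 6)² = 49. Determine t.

For a tangent, require d(centre, line) = r = 7.
|15·0 + 8·(−6) − t| / √289 = 7
|t − (−48)| = 7·17, so t = 71 or t = −167.

t = −167 or t = 71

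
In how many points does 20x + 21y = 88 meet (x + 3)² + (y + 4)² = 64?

Substituting the line into the circle gives 841x² − 4234x + 5329 = 0.
Discriminant = (−4234)² − 4·841·(5329) = 0.
A repeated root: the line is tangent.

1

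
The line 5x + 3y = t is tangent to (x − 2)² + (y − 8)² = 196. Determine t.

For a tangent, require d(centre, line) = r = 14.
|5·2 + 3·8 − t| / √34 = 14
|t − (34)| = 14√34.

t = 34 ± 14√34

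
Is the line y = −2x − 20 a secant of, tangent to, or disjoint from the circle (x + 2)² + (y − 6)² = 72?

Substituting the line into the circle gives 5x² + 108x + 608 = 0.
Discriminant = (108)² − 4·5·(608) = −496 < 0.
No real roots: the line does not meet the circle.

disjoint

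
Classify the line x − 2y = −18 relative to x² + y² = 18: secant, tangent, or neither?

Substituting the line into the circle gives 5x² + 36x + 252 = 0.
Δ = 1296 − 5040 = −3744.
No real roots: the line does not meet the circle.

neither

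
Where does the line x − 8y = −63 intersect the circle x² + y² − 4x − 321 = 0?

(−15, 6) and (17, 10)

From the line, y = (63 + x)/8. Substituting:
65x² − 130x − 16575 = 0  ⟹  x² − 2x − 255 = 0
x = 17 or x = −15, giving (17, 10) and (−15, 6).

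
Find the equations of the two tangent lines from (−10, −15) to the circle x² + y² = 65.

Write the tangent as mx − y + (−15 − m·(−10)) = 0 and set its distance from the centre to √65:
(10m − (15))² = 65(m² + 1)
7m² − 60m + 32 = 0, so m = 8 or m = 4/7.
Through (−10, −15) these give 8x − y = −65 and 4x − 7y = 65.

8x − y = −65 and 4x − 7y = 65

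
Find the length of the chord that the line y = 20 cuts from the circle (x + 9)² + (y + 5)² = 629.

Express y = 20 and substitute into the circle:
x² + 18x + 77 = 0
x = −7 or x = −11, giving (−7, 20) and (−11, 20).
|(−7, 20) − (−11, 20)| = √((4)² + (0)²) = 4.

4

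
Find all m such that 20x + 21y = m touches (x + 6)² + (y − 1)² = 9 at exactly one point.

m = −186 or m = −12

Tangency holds when the distance from the centre (−6, 1) to the line equals the radius 3:
|20·(−6) + 21·1 − m| / √841 = 3
|m − (−99)| = 3·29, so m = −12 or m = −186.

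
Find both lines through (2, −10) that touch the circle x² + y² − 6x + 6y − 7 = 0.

4x + 3y = −22 and 3x − 4y = 46

Let a tangent through (2, −10) have slope m. Its distance from (3, −3) must equal 5:
(1m − (7))² = 25(m² + 1)
12m² + 7m − 12 = 0, so m = −4/3 or m = 3/4.
Through (2, −10) these give 4x + 3y = −22 and 3x − 4y = 46.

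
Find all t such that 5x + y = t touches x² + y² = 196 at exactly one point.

Tangency holds when the distance from the centre (0, 0) to the line equals the radius 14:
|5·0 + 1·0 − t| / √26 = 14
|t| = 14√26.

t = ±14√26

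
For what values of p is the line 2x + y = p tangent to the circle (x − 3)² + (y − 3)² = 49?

p = 9 ± 7√5

Tangency holds when the distance from the centre (3, 3) to the line equals the radius 7:
|2·3 + 1·3 − p| / √5 = 7
|p − (9)| = 7√5.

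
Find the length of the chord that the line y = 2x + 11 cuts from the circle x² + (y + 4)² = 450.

18√5

Substitute y = 2x + 11:
5x² + 60x − 225 = 0  ⟹  x² + 12x − 45 = 0
x = 3 or x = −15, giving (3, 17) and (−15, −19).
|(3, 17) − (−15, −19)| = √((18)² + (36)²) = 18√5.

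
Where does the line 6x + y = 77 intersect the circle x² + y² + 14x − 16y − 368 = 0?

(9, 23) and (13, −1)

Express y = −6x + 77 and substitute into the circle:
37x² − 814x + 4329 = 0  ⟹  x² − 22x + 117 = 0
x = 13 or x = 9, giving (13, −1) and (9, 23).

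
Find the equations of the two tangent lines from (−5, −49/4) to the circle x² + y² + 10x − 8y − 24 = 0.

7x − 4y = 14 and 7x + 4y = −84

A line y − (−49/4) = m(x − (−5)) is tangent when its distance from (−5, 4) is √65:
[m·(0) − (65/4)]² = 65(m² + 1)
16m² − 49 = 0, so m = 7/4 or m = −7/4.
Through (−5, −49/4) these give 7x − 4y = 14 and 7x + 4y = −84.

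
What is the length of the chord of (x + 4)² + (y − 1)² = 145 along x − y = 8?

From the line, y = x − 8. Substituting:
2x² − 10x − 48 = 0  ⟹  x² − 5x − 24 = 0
x = 8 or x = −3, giving (8, 0) and (−3, −11).
Chord length = distance between (8, 0) and (−3, −11) = √242 = 11√2.

11√2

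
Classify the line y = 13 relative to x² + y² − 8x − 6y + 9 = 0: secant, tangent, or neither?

Substituting the line into the circle gives x² − 8x + 100 = 0.
Δ = 64 − 400 = −336.
No real roots: the line does not meet the circle.

neither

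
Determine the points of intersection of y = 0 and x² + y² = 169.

(−13, 0) and (13, 0)

Express y = 0 and substitute into the circle:
x² − 169 = 0
x = 13 or x = −13, giving (13, 0) and (−13, 0).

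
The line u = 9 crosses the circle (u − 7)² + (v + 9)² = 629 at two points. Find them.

(9, −34) and (9, 16)

The line gives u = 9. Substituting into the circle:
v² + 18v − 544 = 0
v = 16 or v = −34, giving (9, 16) and (9, −34).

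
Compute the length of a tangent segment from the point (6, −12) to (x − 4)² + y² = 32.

2√29

Centre (4, 0), r² = 32. |PO|² = (2)² + (−12)² = 148.
By the tangent–radius right angle, tangent length = √(|PO|² − r²) = √116 = 2√29.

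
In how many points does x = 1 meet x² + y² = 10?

Substituting the line into the circle gives y² − 9 = 0.
Discriminant = (0)² − 4·1·(−9) = 36 > 0.
Two real roots: the line is a secant.

2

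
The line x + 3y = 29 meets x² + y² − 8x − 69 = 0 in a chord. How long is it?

3√10

The distance from (4, 0) to the line is 25/√10, and r² = 85.
Chord = 2√(r² − d²) = 2·√(45/2) = 3√10.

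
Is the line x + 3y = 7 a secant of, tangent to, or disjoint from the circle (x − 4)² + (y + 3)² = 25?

secant

Substituting the line into the circle gives 10x² − 104x + 175 = 0.
Discriminant = (−104)² − 4·10·(175) = 3816 > 0.
Two real roots: the line is a secant.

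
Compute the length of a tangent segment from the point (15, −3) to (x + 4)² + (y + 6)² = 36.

√334

With centre O = (−4, −6), |OP|² = 370 and r² = 36.
By the tangent–radius right angle, tangent length = √(|PO|² − r²) = √334.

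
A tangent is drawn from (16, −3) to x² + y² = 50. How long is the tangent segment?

Centre (0, 0), r² = 50. |PO|² = (16)² + (−3)² = 265.
The tangent meets the radius at right angles, so tangent² = |PO|² − r² = 265 − 50 = 215.

√215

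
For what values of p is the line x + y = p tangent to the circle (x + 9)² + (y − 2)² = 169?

p = −7 ± 13√2

Tangency holds when the distance from the centre (−9, 2) to the line equals the radius 13:
|1·(−9) + 1·2 − p| / √2 = 13
|p − (−7)| = 13√2.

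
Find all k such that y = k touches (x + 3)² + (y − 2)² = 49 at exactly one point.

k = −5 or k = 9

Tangency holds when the distance from the centre (−3, 2) to the line equals the radius 7:
|0·(−3) + 1·2 − k| / √1 = 7
|k − (2)| = 7, so k = 9 or k = −5.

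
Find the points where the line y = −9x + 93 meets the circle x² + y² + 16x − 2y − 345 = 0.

Substitute y = −9x + 93:
82x² − 1640x + 8118 = 0  ⟹  x² − 20x + 99 = 0
x = 11 or x = 9, giving (11, −6) and (9, 12).

(9, 12) and (11, −6)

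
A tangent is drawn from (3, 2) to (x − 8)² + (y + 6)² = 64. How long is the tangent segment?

Centre (8, −6), r² = 64. |PO|² = (−5)² + (8)² = 89.
The tangent meets the radius at right angles, so tangent² = |PO|² − r² = 89 − 64 = 25.

5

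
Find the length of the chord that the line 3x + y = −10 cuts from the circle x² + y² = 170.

8√10

Substitute y = −3x − 10:
10x² + 60x − 70 = 0  ⟹  x² + 6x − 7 = 0
x = 1 or x = −7, giving (1, −13) and (−7, 11).
|(1, −13) − (−7, 11)| = √((8)² + (−24)²) = 8√10.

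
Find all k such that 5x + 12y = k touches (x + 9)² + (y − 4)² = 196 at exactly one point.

The line touches the circle iff its distance from (−9, 4) is 14:
|5·(−9) + 12·4 − k| / √169 = 14
|k − (3)| = 14·13, so k = 185 or k = −179.

k = −179 or k = 185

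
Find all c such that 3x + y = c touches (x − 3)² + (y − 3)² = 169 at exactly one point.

c = 12 ± 13√10

The line touches the circle iff its distance from (3, 3) is 13:
|3·3 + 1·3 − c| / √10 = 13
|c − (12)| = 13√10.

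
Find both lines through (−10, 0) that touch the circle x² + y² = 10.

Write the tangent as mx − y + (0 − m·(−10)) = 0 and set its distance from the centre to √10:
[m·(10) − (0)]² = 10(m² + 1)
9m² − 1 = 0, so m = −1/3 or m = 1/3.
With m = −1/3: x + 3y = −10. With m = 1/3: x − 3y = −10.

x + 3y = −10 and x − 3y = −10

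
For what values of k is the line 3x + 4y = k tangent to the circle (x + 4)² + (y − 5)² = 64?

k = −32 or k = 48

The line touches the circle iff its distance from (−4, 5) is 8:
|3·(−4) + 4·5 − k| / √25 = 8
|k − (8)| = 8·5, so k = 48 or k = −32.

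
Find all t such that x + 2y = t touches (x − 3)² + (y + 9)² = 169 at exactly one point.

t = −15 ± 13√5

For a tangent, require d(centre, line) = r = 13.
|1·3 + 2·(−9) − t| / √5 = 13
|t − (−15)| = 13√5.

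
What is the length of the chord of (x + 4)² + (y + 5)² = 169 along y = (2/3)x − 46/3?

Substitute y = (−46 + 2x)/3:
13x² − 52x − 416 = 0  ⟹  x² − 4x − 32 = 0
x = 8 or x = −4, giving (8, −10) and (−4, −18).
|(8, −10) − (−4, −18)| = √((12)² + (8)²) = 4√13.

4√13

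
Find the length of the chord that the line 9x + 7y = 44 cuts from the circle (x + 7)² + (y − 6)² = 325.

Substitute y = (44 − 9x)/7:
130x² + 650x − 13520 = 0  ⟹  x² + 5x − 104 = 0
x = 8 or x = −13, giving (8, −4) and (−13, 23).
|(8, −4) − (−13, 23)| = √((21)² + (−27)²) = 3√130.

3√130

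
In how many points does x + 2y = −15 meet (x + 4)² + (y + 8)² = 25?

2

Substituting the line into the circle gives 5x² + 30x − 35 = 0.
Δ = 900 − (−700) = 1600.
Two real roots: the line is a secant.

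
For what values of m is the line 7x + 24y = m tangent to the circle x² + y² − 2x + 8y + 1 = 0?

m = −189 or m = 11

The line touches the circle iff its distance from (1, −4) is 4:
|7·1 + 24·(−4) − m| / √625 = 4
|m − (−89)| = 4·25, so m = 11 or m = −189.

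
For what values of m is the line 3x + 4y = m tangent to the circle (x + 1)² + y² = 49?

The line touches the circle iff its distance from (−1, 0) is 7:
|3·(−1) + 4·0 − m| / √25 = 7
|m − (−3)| = 7·5, so m = 32 or m = −38.

m = −38 or m = 32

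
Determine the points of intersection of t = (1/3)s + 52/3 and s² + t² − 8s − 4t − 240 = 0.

Substitute t = (52 + s)/3:
10s² + 20s − 80 = 0  ⟹  s² + 2s − 8 = 0
s = 2 or s = −4, giving (2, 18) and (−4, 16).

(−4, 16) and (2, 18)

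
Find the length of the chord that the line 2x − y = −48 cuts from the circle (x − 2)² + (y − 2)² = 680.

12√5

From the line, y = 2x + 48. Substituting:
5x² + 180x + 1440 = 0  ⟹  x² + 36x + 288 = 0
x = −12 or x = −24, giving (−12, 24) and (−24, 0).
Chord length = distance between (−12, 24) and (−24, 0) = √720 = 12√5.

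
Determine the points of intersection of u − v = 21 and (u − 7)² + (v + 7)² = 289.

(−1, −22) and (22, 1)

Substitute v = u − 21:
2u² − 42u − 44 = 0  ⟹  u² − 21u − 22 = 0
u = 22 or u = −1, giving (22, 1) and (−1, −22).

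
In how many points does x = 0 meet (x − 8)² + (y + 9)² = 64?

1

d² = (1·8 + 0·(−9) − (0))² = 64; r² = 64.
Since d² = r², the line is tangent.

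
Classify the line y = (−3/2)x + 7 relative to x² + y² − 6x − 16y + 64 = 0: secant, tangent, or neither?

neither

Centre (3, 8), r² = 9. Distance² from centre to line = (11)²/13 = 121/13.
Since d² > r², the line lies outside the circle.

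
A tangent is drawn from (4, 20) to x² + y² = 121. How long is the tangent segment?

With centre O = (0, 0), |OP|² = 416 and r² = 121.
The tangent meets the radius at right angles, so tangent² = |PO|² − r² = 416 − 121 = 295.

√295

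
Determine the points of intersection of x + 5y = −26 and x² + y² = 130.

From the line, y = (−26 − x)/5. Substituting:
26x² + 52x − 2574 = 0  ⟹  x² + 2x − 99 = 0
x = 9 or x = −11, giving (9, −7) and (−11, −3).

(−11, −3) and (9, −7)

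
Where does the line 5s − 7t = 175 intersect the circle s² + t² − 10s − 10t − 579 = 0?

(7, −20) and (28, −5)

Express t = (−175 + 5s)/7 and substitute into the circle:
74s² − 2590s + 14504 = 0  ⟹  s² − 35s + 196 = 0
s = 28 or s = 7, giving (28, −5) and (7, −20).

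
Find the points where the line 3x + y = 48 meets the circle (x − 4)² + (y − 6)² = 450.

(7, 27) and (19, −9)

Express y = −3x + 48 and substitute into the circle:
10x² − 260x + 1330 = 0  ⟹  x² − 26x + 133 = 0
x = 19 or x = 7, giving (19, −9) and (7, 27).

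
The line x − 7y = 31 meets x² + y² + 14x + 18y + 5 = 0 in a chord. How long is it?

15√2

Substitute y = (−31 + x)/7:
50x² + 750x − 2700 = 0  ⟹  x² + 15x − 54 = 0
x = 3 or x = −18, giving (3, −4) and (−18, −7).
Chord length = distance between (3, −4) and (−18, −7) = √450 = 15√2.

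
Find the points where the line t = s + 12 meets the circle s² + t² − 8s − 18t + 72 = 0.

From the line, t = s + 12. Substituting:
2s² − 2s = 0  ⟹  s² − s = 0
s = 1 or s = 0, giving (1, 13) and (0, 12).

(0, 12) and (1, 13)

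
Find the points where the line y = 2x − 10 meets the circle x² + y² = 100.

Substitute y = 2x − 10:
5x² − 40x = 0  ⟹  x² − 8x = 0
x = 8 or x = 0, giving (8, 6) and (0, −10).

(0, −10) and (8, 6)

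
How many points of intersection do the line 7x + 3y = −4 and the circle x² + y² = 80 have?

2

d² = (7·0 + 3·0 − (−4))²/58 = 8/29; r² = 80.
Since d² < r², the line cuts the circle twice.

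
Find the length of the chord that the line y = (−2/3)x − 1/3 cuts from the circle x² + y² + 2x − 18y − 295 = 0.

10√13

Substitute y = (−1 − 2x)/3:
13x² + 130x − 2600 = 0  ⟹  x² + 10x − 200 = 0
x = 10 or x = −20, giving (10, −7) and (−20, 13).
|(10, −7) − (−20, 13)| = √((30)² + (−20)²) = 10√13.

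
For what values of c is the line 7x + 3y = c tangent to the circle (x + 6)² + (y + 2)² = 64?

c = −48 ± 8√58

The line touches the circle iff its distance from (−6, −2) is 8:
|7·(−6) + 3·(−2) − c| / √58 = 8
|c − (−48)| = 8√58.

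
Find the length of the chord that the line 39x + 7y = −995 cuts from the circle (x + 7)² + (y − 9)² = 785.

From the line, y = (−995 − 39x)/7. Substituting:
1570x² + 83210x + 1083300 = 0  ⟹  x² + 53x + 690 = 0
x = −23 or x = −30, giving (−23, −14) and (−30, 25).
Chord length = distance between (−23, −14) and (−30, 25) = √1570 = √1570.

√1570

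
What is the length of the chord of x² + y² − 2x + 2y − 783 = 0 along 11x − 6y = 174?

4√157

Express y = (−174 + 11x)/6 and substitute into the circle:
157x² − 3768x = 0  ⟹  x² − 24x = 0
x = 24 or x = 0, giving (24, 15) and (0, −29).
Chord length = distance between (24, 15) and (0, −29) = √2512 = 4√157.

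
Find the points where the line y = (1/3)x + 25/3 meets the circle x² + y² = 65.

From the line, y = (25 + x)/3. Substituting:
10x² + 50x + 40 = 0  ⟹  x² + 5x + 4 = 0
x = −1 or x = −4, giving (−1, 8) and (−4, 7).

(−4, 7) and (−1, 8)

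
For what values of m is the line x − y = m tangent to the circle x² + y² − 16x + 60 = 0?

For a tangent, require d(centre, line) = r = 2.
|1·8 − 1·0 − m| / √2 = 2
|m − (8)| = 2√2.

m = 8 ± 2√2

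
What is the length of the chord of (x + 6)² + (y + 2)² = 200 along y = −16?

From the line, y = −16. Substituting:
x² + 12x + 32 = 0
x = −4 or x = −8, giving (−4, −16) and (−8, −16).
Chord length = distance between (−4, −16) and (−8, −16) = √16 = 4.

4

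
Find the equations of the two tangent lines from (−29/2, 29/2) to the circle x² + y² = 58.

A line y − (29/2) = m(x − (−29/2)) is tangent when its distance from (0, 0) is √58:
[m·(29/2) − (−29/2)]² = 58(m² + 1)
21m² + 58m + 21 = 0, so m = −7/3 or m = −3/7.
With m = −7/3: 7x + 3y = −58. With m = −3/7: 3x + 7y = 58.

7x + 3y = −58 and 3x + 7y = 58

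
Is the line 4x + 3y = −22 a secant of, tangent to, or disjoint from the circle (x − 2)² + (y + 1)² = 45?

Substituting the line into the circle gives 25x² + 116x − 8 = 0.
Δ = 13456 − (−800) = 14256.
Two real roots: the line is a secant.

secant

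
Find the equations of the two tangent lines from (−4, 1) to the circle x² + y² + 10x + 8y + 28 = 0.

3x + 2y = −10 and 2x − 3y = −11

Let a tangent through (−4, 1) have slope m. Its distance from (−5, −4) must equal √13:
(−1m − (−5))² = 13(m² + 1)
6m² + 5m − 6 = 0, so m = −3/2 or m = 2/3.
With m = −3/2: 3x + 2y = −10. With m = 2/3: 2x − 3y = −11.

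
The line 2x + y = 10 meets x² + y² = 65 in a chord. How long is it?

Substitute y = −2x + 10:
5x² − 40x + 35 = 0  ⟹  x² − 8x + 7 = 0
x = 7 or x = 1, giving (7, −4) and (1, 8).
|(7, −4) − (1, 8)| = √((6)² + (−12)²) = 6√5.

6√5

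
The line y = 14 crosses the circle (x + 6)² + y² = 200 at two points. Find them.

(−8, 14) and (−4, 14)

Express y = 14 and substitute into the circle:
x² + 12x + 32 = 0
x = −4 or x = −8, giving (−4, 14) and (−8, 14).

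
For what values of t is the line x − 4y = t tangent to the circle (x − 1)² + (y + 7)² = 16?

t = 29 ± 4√17

The line touches the circle iff its distance from (1, −7) is 4:
|1·1 − 4·(−7) − t| / √17 = 4
|t − (29)| = 4√17.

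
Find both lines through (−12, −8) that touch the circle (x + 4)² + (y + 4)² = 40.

A line y − (−8) = m(x − (−12)) is tangent when its distance from (−4, −4) is 2√10:
[m·(8) − (4)]² = 40(m² + 1)
3m² − 8m − 3 = 0, so m = 3 or m = −1/3.
Through (−12, −8) these give 3x − y = −28 and x + 3y = −36.

3x − y = −28 and x + 3y = −36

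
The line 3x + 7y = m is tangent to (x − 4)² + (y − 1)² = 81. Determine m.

m = 19 ± 9√58

The line touches the circle iff its distance from (4, 1) is 9:
|3·4 + 7·1 − m| / √58 = 9
|m − (19)| = 9√58.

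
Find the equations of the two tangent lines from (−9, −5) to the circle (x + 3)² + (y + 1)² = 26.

5x − y = −40 and x + 5y = −34

Let a tangent through (−9, −5) have slope m. Its distance from (−3, −1) must equal √26:
(6m − (4))² = 26(m² + 1)
5m² − 24m − 5 = 0, so m = 5 or m = −1/5.
With m = 5: 5x − y = −40. With m = −1/5: x + 5y = −34.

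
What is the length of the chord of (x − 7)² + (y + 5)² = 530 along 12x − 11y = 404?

The distance from (7, −5) to the line is 265/√265, and r² = 530.
Chord = 2√(r² − d²) = 2·√(265) = 2√265.

2√265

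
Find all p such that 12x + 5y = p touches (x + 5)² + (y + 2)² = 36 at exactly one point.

p = −148 or p = 8

Tangency holds when the distance from the centre (−5, −2) to the line equals the radius 6:
|12·(−5) + 5·(−2) − p| / √169 = 6
|p − (−70)| = 6·13, so p = 8 or p = −148.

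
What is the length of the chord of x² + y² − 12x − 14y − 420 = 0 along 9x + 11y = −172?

The distance from (6, 7) to the line is 303/√202, and r² = 505.
Chord = 2√(r² − d²) = 2·√(101/2) = √202.

√202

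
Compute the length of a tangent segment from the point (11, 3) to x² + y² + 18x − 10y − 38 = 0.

2√65

With centre O = (−9, 5), |OP|² = 404 and r² = 144.
By the tangent–radius right angle, tangent length = √(|PO|² − r²) = √260 = 2√65.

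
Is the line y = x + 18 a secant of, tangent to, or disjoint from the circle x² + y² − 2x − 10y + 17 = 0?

Substituting the line into the circle gives 2x² + 24x + 161 = 0.
Δ = 576 − 1288 = −712.
No real roots: the line does not meet the circle.

disjoint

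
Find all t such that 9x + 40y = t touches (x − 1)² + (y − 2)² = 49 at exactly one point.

t = −198 or t = 376

Tangency holds when the distance from the centre (1, 2) to the line equals the radius 7:
|9·1 + 40·2 − t| / √1681 = 7
|t − (89)| = 7·41, so t = 376 or t = −198.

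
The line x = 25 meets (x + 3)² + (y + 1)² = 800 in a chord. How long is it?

8

The line gives x = 25. Substituting into the circle:
y² + 2y − 15 = 0
y = 3 or y = −5, giving (25, 3) and (25, −5).
Chord length = distance between (25, 3) and (25, −5) = √64 = 8.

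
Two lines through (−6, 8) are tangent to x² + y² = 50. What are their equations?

7x − y = −50 and x + 7y = 50

A line y − (8) = m(x − (−6)) is tangent when its distance from (0, 0) is 5√2:
(6m − (−8))² = 50(m² + 1)
7m² − 48m − 7 = 0, so m = 7 or m = −1/7.
With m = 7: 7x − y = −50. With m = −1/7: x + 7y = 50.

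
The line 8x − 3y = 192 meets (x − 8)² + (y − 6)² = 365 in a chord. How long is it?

2√73

The distance from (8, 6) to the line is 146/√73, and r² = 365.
Half the chord is √(r² − d²) = √(73), so the full chord is 2√73.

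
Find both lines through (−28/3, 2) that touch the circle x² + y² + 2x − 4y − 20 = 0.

A line y − (2) = m(x − (−28/3)) is tangent when its distance from (−1, 2) is 5:
(25/3m − (0))² = 25(m² + 1)
16m² − 9 = 0, so m = −3/4 or m = 3/4.
With m = −3/4: 3x + 4y = −20. With m = 3/4: 3x − 4y = −36.

3x + 4y = −20 and 3x − 4y = −36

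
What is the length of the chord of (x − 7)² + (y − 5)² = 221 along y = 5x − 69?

From the line, y = 5x − 69. Substituting:
26x² − 754x + 5304 = 0  ⟹  x² − 29x + 204 = 0
x = 17 or x = 12, giving (17, 16) and (12, −9).
|(17, 16) − (12, −9)| = √((5)² + (25)²) = 5√26.

5√26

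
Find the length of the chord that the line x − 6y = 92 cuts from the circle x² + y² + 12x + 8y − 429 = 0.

Express y = (−92 + x)/6 and substitute into the circle:
37x² + 296x − 11396 = 0  ⟹  x² + 8x − 308 = 0
x = 14 or x = −22, giving (14, −13) and (−22, −19).
Chord length = distance between (14, −13) and (−22, −19) = √1332 = 6√37.

6√37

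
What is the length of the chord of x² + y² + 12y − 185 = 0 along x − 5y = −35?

Express y = (35 + x)/5 and substitute into the circle:
26x² + 130x − 1300 = 0  ⟹  x² + 5x − 50 = 0
x = 5 or x = −10, giving (5, 8) and (−10, 5).
|(5, 8) − (−10, 5)| = √((15)² + (3)²) = 3√26.

3√26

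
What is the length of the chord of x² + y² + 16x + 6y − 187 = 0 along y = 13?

4

The distance from (−8, −3) to the line is 16, and r² = 260.
Chord = 2√(r² − d²) = 2·√(4) = 4.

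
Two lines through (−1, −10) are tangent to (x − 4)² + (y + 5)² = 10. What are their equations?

x − 3y = 29 and 3x − y = 7

A line y − (−10) = m(x − (−1)) is tangent when its distance from (4, −5) is √10:
[m·(5) − (5)]² = 10(m² + 1)
3m² − 10m + 3 = 0, so m = 1/3 or m = 3.
Through (−1, −10) these give x − 3y = 29 and 3x − y = 7.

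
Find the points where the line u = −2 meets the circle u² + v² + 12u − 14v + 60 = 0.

(−2, 4) and (−2, 10)

The line gives u = −2. Substituting into the circle:
v² − 14v + 40 = 0
v = 10 or v = 4, giving (−2, 10) and (−2, 4).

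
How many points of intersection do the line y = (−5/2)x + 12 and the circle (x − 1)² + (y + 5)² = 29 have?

1

Substituting the line into the circle gives 29x² − 348x + 1044 = 0.
Discriminant = (−348)² − 4·29·(1044) = 0.
A repeated root: the line is tangent.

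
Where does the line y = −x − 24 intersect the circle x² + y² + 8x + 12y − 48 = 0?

(−12, −12) and (−10, −14)

Express y = −x − 24 and substitute into the circle:
2x² + 44x + 240 = 0  ⟹  x² + 22x + 120 = 0
x = −10 or x = −12, giving (−10, −14) and (−12, −12).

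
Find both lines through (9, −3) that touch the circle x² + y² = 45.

x − 2y = 15 and 2x + y = 15

A line y − (−3) = m(x − (9)) is tangent when its distance from (0, 0) is 3√5:
(−9m − (3))² = 45(m² + 1)
2m² + 3m − 2 = 0, so m = 1/2 or m = −2.
Through (9, −3) these give x − 2y = 15 and 2x + y = 15.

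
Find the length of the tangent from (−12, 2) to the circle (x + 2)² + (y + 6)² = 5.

With centre O = (−2, −6), |OP|² = 164 and r² = 5.
Power of the point: PT² = |PO|² − r² = 159, so PT = √159.

√159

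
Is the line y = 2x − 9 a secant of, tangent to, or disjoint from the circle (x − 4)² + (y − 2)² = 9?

d² = (2·4 − 1·2 − (9))²/5 = 9/5; r² = 9.
Since d² < r², the line cuts the circle twice.

secant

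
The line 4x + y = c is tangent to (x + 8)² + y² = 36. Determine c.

For a tangent, require d(centre, line) = r = 6.
|4·(−8) + 1·0 − c| / √17 = 6
|c − (−32)| = 6√17.

c = −32 ± 6√17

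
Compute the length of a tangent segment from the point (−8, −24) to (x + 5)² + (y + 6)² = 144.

The centre is (−5, −6) and r = 12. The square of the distance from P to the centre is 9 + 324 = 333.
By the tangent–radius right angle, tangent length = √(|PO|² − r²) = √189 = 3√21.

3√21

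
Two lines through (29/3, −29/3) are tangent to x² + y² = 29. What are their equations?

Write the tangent as mx − y + (−29/3 − m·(29/3)) = 0 and set its distance from the centre to √29:
[m·(−29/3) − (29/3)]² = 29(m² + 1)
10m² + 29m + 10 = 0, so m = −2/5 or m = −5/2.
Through (29/3, −29/3) these give 2x + 5y = −29 and 5x + 2y = 29.

2x + 5y = −29 and 5x + 2y = 29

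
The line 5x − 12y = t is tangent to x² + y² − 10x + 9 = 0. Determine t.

Tangency holds when the distance from the centre (5, 0) to the line equals the radius 4:
|5·5 − 12·0 − t| / √169 = 4
|t − (25)| = 4·13, so t = 77 or t = −27.

t = −27 or t = 77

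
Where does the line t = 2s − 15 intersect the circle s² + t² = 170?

(1, −13) and (11, 7)

Substitute t = 2s − 15:
5s² − 60s + 55 = 0  ⟹  s² − 12s + 11 = 0
s = 11 or s = 1, giving (11, 7) and (1, −13).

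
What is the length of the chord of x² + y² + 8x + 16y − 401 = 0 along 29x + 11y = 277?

From the line, y = (277 − 29x)/11. Substituting:
962x² − 20202x + 76960 = 0  ⟹  x² − 21x + 80 = 0
x = 16 or x = 5, giving (16, −17) and (5, 12).
Chord length = distance between (16, −17) and (5, 12) = √962 = √962.

√962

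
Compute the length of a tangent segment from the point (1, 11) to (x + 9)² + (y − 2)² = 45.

2√34

Centre (−9, 2), r² = 45. |PO|² = (10)² + (9)² = 181.
The tangent meets the radius at right angles, so tangent² = |PO|² − r² = 181 − 45 = 136.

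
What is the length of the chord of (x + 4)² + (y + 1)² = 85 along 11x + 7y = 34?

Centre (−4, −1), r² = 85. Perpendicular distance d from centre to line = |−85| / √170 = 85/√170.
Half the chord is √(r² − d²) = √(85/2), so the full chord is √170.

√170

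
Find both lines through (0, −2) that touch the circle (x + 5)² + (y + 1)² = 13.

Let a tangent through (0, −2) have slope m. Its distance from (−5, −1) must equal √13:
(−5m − (1))² = 13(m² + 1)
6m² + 5m − 6 = 0, so m = 2/3 or m = −3/2.
With m = 2/3: 2x − 3y = 6. With m = −3/2: 3x + 2y = −4.

2x − 3y = 6 and 3x + 2y = −4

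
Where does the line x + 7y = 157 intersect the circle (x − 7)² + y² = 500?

Express y = (157 − x)/7 and substitute into the circle:
50x² − 1000x + 2550 = 0  ⟹  x² − 20x + 51 = 0
x = 17 or x = 3, giving (17, 20) and (3, 22).

(3, 22) and (17, 20)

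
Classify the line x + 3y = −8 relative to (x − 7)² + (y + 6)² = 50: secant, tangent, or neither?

Substituting the line into the circle gives 10x² − 146x + 91 = 0.
Discriminant = (−146)² − 4·10·(91) = 17676 > 0.
Two real roots: the line is a secant.

secant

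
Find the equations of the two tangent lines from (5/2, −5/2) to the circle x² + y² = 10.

x − 3y = 10 and 3x − y = 10

Write the tangent as mx − y + (−5/2 − m·(5/2)) = 0 and set its distance from the centre to √10:
(−5/2m − (5/2))² = 10(m² + 1)
3m² − 10m + 3 = 0, so m = 1/3 or m = 3.
Through (5/2, −5/2) these give x − 3y = 10 and 3x − y = 10.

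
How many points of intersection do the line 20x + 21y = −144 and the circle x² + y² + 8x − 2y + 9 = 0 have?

Centre (−4, 1), r² = 8. Distance² from centre to line = (85)²/841 = 7225/841.
Since d² > r², the line lies outside the circle.

0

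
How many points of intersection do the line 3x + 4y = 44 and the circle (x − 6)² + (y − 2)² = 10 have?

Substituting the line into the circle gives 25x² − 408x + 1712 = 0.
Discriminant = (−408)² − 4·25·(1712) = −4736 < 0.
No real roots: the line does not meet the circle.

0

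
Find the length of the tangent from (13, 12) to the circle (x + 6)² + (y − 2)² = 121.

2√85

Centre (−6, 2), r² = 121. |PO|² = (19)² + (10)² = 461.
By the tangent–radius right angle, tangent length = √(|PO|² − r²) = √340 = 2√85.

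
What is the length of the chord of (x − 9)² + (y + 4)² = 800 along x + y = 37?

24√2

From the line, y = −x + 37. Substituting:
2x² − 100x + 962 = 0  ⟹  x² − 50x + 481 = 0
x = 37 or x = 13, giving (37, 0) and (13, 24).
|(37, 0) − (13, 24)| = √((24)² + (−24)²) = 24√2.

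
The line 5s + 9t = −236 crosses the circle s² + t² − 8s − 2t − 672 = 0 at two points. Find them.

Express t = (−236 − 5s)/9 and substitute into the circle:
106s² + 1802s + 5512 = 0  ⟹  s² + 17s + 52 = 0
s = −4 or s = −13, giving (−4, −24) and (−13, −19).

(−13, −19) and (−4, −24)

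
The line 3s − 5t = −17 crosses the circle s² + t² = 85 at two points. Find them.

Express t = (17 + 3s)/5 and substitute into the circle:
34s² + 102s − 1836 = 0  ⟹  s² + 3s − 54 = 0
s = 6 or s = −9, giving (6, 7) and (−9, −2).

(−9, −2) and (6, 7)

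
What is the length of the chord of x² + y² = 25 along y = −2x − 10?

2√5

The distance from (0, 0) to the line is 10/√5, and r² = 25.
Half the chord is √(r² − d²) = √(5), so the full chord is 2√5.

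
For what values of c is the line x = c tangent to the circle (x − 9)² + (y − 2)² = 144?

c = −3 or c = 21

The line touches the circle iff its distance from (9, 2) is 12:
|1·9 + 0·2 − c| / √1 = 12
|c − (9)| = 12, so c = 21 or c = −3.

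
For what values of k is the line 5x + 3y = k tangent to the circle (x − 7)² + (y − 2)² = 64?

k = 41 ± 8√34

The line touches the circle iff its distance from (7, 2) is 8:
|5·7 + 3·2 − k| / √34 = 8
|k − (41)| = 8√34.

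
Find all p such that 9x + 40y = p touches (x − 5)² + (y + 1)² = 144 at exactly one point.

p = −487 or p = 497

The line touches the circle iff its distance from (5, −1) is 12:
|9·5 + 40·(−1) − p| / √1681 = 12
|p − (5)| = 12·41, so p = 497 or p = −487.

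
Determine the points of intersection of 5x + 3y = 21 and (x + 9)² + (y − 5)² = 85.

Express y = (21 − 5x)/3 and substitute into the circle:
34x² + 102x = 0  ⟹  x² + 3x = 0
x = 0 or x = −3, giving (0, 7) and (−3, 12).

(−3, 12) and (0, 7)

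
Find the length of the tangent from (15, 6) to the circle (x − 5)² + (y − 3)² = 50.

√59

Centre (5, 3), r² = 50. |PO|² = (10)² + (3)² = 109.
Power of the point: PT² = |PO|² − r² = 59, so PT = √59.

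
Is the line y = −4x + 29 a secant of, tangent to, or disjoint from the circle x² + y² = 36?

Centre (0, 0), r² = 36. Distance² from centre to line = (−29)²/17 = 841/17.
Since d² > r², the line lies outside the circle.

disjoint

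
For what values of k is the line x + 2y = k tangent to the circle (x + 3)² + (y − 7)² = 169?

The line touches the circle iff its distance from (−3, 7) is 13:
|1·(−3) + 2·7 − k| / √5 = 13
|k − (11)| = 13√5.

k = 11 ± 13√5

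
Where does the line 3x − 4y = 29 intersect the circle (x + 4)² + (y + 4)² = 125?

Express y = (−29 + 3x)/4 and substitute into the circle:
25x² + 50x − 1575 = 0  ⟹  x² + 2x − 63 = 0
x = 7 or x = −9, giving (7, −2) and (−9, −14).

(−9, −14) and (7, −2)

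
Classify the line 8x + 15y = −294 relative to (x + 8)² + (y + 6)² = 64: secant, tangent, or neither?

neither

Substituting the line into the circle gives 289x² + 6864x + 41616 = 0.
Discriminant = (6864)² − 4·289·(41616) = −993600 < 0.
No real roots: the line does not meet the circle.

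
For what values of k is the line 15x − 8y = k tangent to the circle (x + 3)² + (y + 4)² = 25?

Tangency holds when the distance from the centre (−3, −4) to the line equals the radius 5:
|15·(−3) − 8·(−4) − k| / √289 = 5
|k − (−13)| = 5·17, so k = 72 or k = −98.

k = −98 or k = 72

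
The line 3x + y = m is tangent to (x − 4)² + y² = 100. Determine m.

For a tangent, require d(centre, line) = r = 10.
|3·4 + 1·0 − m| / √10 = 10
|m − (12)| = 10√10.

m = 12 ± 10√10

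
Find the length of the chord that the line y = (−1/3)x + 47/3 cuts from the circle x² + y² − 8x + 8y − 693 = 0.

Express y = (47 − x)/3 and substitute into the circle:
10x² − 190x − 2900 = 0  ⟹  x² − 19x − 290 = 0
x = 29 or x = −10, giving (29, 6) and (−10, 19).
Chord length = distance between (29, 6) and (−10, 19) = √1690 = 13√10.

13√10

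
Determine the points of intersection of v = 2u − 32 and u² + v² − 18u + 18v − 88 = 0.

(4, −24) and (18, 4)

From the line, v = 2u − 32. Substituting:
5u² − 110u + 360 = 0  ⟹  u² − 22u + 72 = 0
u = 18 or u = 4, giving (18, 4) and (4, −24).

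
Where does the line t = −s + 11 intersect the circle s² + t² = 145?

Substitute t = −s + 11:
2s² − 22s − 24 = 0  ⟹  s² − 11s − 12 = 0
s = 12 or s = −1, giving (12, −1) and (−1, 12).

(−1, 12) and (12, −1)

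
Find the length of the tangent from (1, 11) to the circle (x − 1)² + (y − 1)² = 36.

The centre is (1, 1) and r = 6. The square of the distance from P to the centre is 0 + 100 = 100.
Power of the point: PT² = |PO|² − r² = 64, so PT = 8.

8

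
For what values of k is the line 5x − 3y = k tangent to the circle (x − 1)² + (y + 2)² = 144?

For a tangent, require d(centre, line) = r = 12.
|5·1 − 3·(−2) − k| / √34 = 12
|k − (11)| = 12√34.

k = 11 ± 12√34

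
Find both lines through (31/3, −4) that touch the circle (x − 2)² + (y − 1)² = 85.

Let a tangent through (31/3, −4) have slope m. Its distance from (2, 1) must equal √85:
[m·(−25/3) − (5)]² = 85(m² + 1)
14m² − 75m + 54 = 0, so m = 6/7 or m = 9/2.
With m = 6/7: 6x − 7y = 90. With m = 9/2: 9x − 2y = 101.

6x − 7y = 90 and 9x − 2y = 101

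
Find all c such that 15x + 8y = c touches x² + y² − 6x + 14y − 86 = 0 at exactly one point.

Tangency holds when the distance from the centre (3, −7) to the line equals the radius 12:
|15·3 + 8·(−7) − c| / √289 = 12
|c − (−11)| = 12·17, so c = 193 or c = −215.

c = −215 or c = 193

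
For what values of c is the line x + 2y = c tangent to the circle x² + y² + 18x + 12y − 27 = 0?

c = −21 ± 12√5

For a tangent, require d(centre, line) = r = 12.
|1·(−9) + 2·(−6) − c| / √5 = 12
|c − (−21)| = 12√5.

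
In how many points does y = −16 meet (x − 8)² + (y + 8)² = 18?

d² = (0·8 + 1·(−8) − (−16))² = 64; r² = 18.
Since d² > r², the line lies outside the circle.

0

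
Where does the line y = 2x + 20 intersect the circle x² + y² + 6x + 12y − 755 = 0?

Substitute y = 2x + 20:
5x² + 110x − 115 = 0  ⟹  x² + 22x − 23 = 0
x = 1 or x = −23, giving (1, 22) and (−23, −26).

(−23, −26) and (1, 22)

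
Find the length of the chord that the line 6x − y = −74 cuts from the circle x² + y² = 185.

Centre (0, 0), r² = 185. Perpendicular distance d from centre to line = |74| / √37 = 74/√37.
Half the chord is √(r² − d²) = √(37), so the full chord is 2√37.

2√37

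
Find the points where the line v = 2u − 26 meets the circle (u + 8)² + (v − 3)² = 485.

(6, −14) and (14, 2)

Substitute v = 2u − 26:
5u² − 100u + 420 = 0  ⟹  u² − 20u + 84 = 0
u = 14 or u = 6, giving (14, 2) and (6, −14).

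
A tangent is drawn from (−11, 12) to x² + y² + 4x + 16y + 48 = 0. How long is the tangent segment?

With centre O = (−2, −8), |OP|² = 481 and r² = 20.
Power of the point: PT² = |PO|² − r² = 461, so PT = √461.

√461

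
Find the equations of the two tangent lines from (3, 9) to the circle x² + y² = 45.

A line y − (9) = m(x − (3)) is tangent when its distance from (0, 0) is 3√5:
[m·(−3) − (−9)]² = 45(m² + 1)
2m² + 3m − 2 = 0, so m = 1/2 or m = −2.
With m = 1/2: x − 2y = −15. With m = −2: 2x + y = 15.

x − 2y = −15 and 2x + y = 15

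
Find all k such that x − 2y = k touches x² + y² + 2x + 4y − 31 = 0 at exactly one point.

The line touches the circle iff its distance from (−1, −2) is 6:
|1·(−1) − 2·(−2) − k| / √5 = 6
|k − (3)| = 6√5.

k = 3 ± 6√5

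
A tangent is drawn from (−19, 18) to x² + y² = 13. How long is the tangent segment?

4√42

With centre O = (0, 0), |OP|² = 685 and r² = 13.
By the tangent–radius right angle, tangent length = √(|PO|² − r²) = √672 = 4√42.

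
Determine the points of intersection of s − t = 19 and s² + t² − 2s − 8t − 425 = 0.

Express t = s − 19 and substitute into the circle:
2s² − 48s + 88 = 0  ⟹  s² − 24s + 44 = 0
s = 22 or s = 2, giving (22, 3) and (2, −17).

(2, −17) and (22, 3)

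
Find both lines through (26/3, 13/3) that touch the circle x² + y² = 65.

8x − y = 65 and 4x + 7y = 65

A line y − (13/3) = m(x − (26/3)) is tangent when its distance from (0, 0) is √65:
[m·(−26/3) − (−13/3)]² = 65(m² + 1)
7m² − 52m − 32 = 0, so m = 8 or m = −4/7.
With m = 8: 8x − y = 65. With m = −4/7: 4x + 7y = 65.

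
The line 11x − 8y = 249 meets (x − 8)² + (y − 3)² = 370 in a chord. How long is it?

From the line, y = (−249 + 11x)/8. Substituting:
185x² − 7030x + 54945 = 0  ⟹  x² − 38x + 297 = 0
x = 27 or x = 11, giving (27, 6) and (11, −16).
Chord length = distance between (27, 6) and (11, −16) = √740 = 2√185.

2√185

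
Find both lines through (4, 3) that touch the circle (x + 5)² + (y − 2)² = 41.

4x + 5y = 31 and 5x − 4y = 8

A line y − (3) = m(x − (4)) is tangent when its distance from (−5, 2) is √41:
(−9m − (−1))² = 41(m² + 1)
20m² − 9m − 20 = 0, so m = −4/5 or m = 5/4.
With m = −4/5: 4x + 5y = 31. With m = 5/4: 5x − 4y = 8.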